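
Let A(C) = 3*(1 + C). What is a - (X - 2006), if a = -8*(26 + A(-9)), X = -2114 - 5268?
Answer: 9372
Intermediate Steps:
X = -7382
A(C) = 3 + 3*C
a = -16 (a = -8*(26 + (3 + 3*(-9))) = -8*(26 + (3 - 27)) = -8*(26 - 24) = -8*2 = -16)
a - (X - 2006) = -16 - (-7382 - 2006) = -16 - 1*(-9388) = -16 + 9388 = 9372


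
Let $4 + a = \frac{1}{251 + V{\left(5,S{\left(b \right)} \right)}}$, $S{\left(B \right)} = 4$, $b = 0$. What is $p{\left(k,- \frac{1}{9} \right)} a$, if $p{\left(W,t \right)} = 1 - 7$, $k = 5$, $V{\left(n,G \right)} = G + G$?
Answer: $\frac{6210}{259} \approx 23.977$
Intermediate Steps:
$V{\left(n,G \right)} = 2 G$
$a = - \frac{1035}{259}$ ($a = -4 + \frac{1}{251 + 2 \cdot 4} = -4 + \frac{1}{251 + 8} = -4 + \frac{1}{259} = - \frac{1035}{259} \approx -3.9961$)
$p{\left(W,t \right)} = -6$ ($p{\left(W,t \right)} = 1 - 7 = -6$)
$p{\left(k,- \frac{1}{9} \right)} a = \left(-6\right) \left(- \frac{1035}{259}\right) = \frac{6210}{259}$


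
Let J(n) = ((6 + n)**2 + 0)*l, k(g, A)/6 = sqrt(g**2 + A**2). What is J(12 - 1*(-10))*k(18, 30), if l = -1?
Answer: -28224*sqrt(34) ≈ -1.6457e+5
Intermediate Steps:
k(g, A) = 6*sqrt(A**2 + g**2) (k(g, A) = 6*sqrt(g**2 + A**2) = 6*sqrt(A**2 + g**2))
J(n) = -(6 + n)**2 (J(n) = ((6 + n)**2 + 0)*(-1) = (6 + n)**2*(-1) = -(6 + n)**2)
J(12 - 1*(-10))*k(18, 30) = (-(6 + (12 - 1*(-10)))**2)*(6*sqrt(30**2 + 18**2)) = (-(6 + (12 + 10))**2)*(6*sqrt(900 + 324)) = (-(6 + 22)**2)*(6*sqrt(1224)) = (-1*28**2)*(6*(6*sqrt(34))) = (-1*784)*(36*sqrt(34)) = -28224*sqrt(34)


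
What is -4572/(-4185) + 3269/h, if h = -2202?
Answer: -133823/341310 ≈ -0.39209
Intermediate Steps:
-4572/(-4185) + 3269/h = -4572/(-4185) + 3269/(-2202) = -4572*(-1/4185) + 3269*(-1/2202) = 508/465 - 3269/2202 = -133823/341310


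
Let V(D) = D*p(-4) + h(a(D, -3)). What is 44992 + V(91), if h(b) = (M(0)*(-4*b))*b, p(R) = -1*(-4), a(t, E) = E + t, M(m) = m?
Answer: 45356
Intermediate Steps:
p(R) = 4
h(b) = 0 (h(b) = (0*(-4*b))*b = 0*b = 0)
V(D) = 4*D (V(D) = D*4 + 0 = 4*D + 0 = 4*D)
44992 + V(91) = 44992 + 4*91 = 44992 + 364 = 45356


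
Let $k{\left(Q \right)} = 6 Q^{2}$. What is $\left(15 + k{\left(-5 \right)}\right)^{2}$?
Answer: $27225$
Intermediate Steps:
$\left(15 + k{\left(-5 \right)}\right)^{2} = \left(15 + 6 \left(-5\right)^{2}\right)^{2} = \left(15 + 6 \cdot 25\right)^{2} = \left(15 + 150\right)^{2} = 165^{2} = 27225$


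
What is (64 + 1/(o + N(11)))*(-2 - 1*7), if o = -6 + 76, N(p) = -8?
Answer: -35721/62 ≈ -576.15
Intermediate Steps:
o = 70
(64 + 1/(o + N(11)))*(-2 - 1*7) = (64 + 1/(70 - 8))*(-2 - 1*7) = (64 + 1/62)*(-2 - 7) = (64 + 1/62)*(-9) = (3969/62)*(-9) = -35721/62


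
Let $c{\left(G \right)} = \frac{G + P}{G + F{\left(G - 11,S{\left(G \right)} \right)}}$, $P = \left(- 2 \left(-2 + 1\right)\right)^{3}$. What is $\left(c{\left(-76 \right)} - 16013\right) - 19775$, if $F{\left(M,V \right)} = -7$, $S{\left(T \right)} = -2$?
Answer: $- \frac{2970336}{83} \approx -35787.0$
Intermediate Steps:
$P = 8$ ($P = \left(\left(-2\right) \left(-1\right)\right)^{3} = 2^{3} = 8$)
$c{\left(G \right)} = \frac{8 + G}{-7 + G}$ ($c{\left(G \right)} = \frac{G + 8}{G - 7} = \frac{8 + G}{-7 + G}$)
$\left(c{\left(-76 \right)} - 16013\right) - 19775 = \left(\frac{8 - 76}{-7 - 76} - 16013\right) - 19775 = \left(\frac{1}{-83} \left(-68\right) - 16013\right) - 19775 = \left(\left(- \frac{1}{83}\right) \left(-68\right) - 16013\right) - 19775 = \left(\frac{68}{83} - 16013\right) - 19775 = - \frac{1329011}{83} - 19775 = - \frac{2970336}{83}$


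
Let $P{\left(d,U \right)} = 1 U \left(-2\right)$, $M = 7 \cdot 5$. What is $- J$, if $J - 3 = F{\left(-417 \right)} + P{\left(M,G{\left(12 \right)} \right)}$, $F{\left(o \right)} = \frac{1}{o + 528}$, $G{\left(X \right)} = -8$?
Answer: $- \frac{2110}{111} \approx -19.009$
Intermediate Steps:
$M = 35$
$F{\left(o \right)} = \frac{1}{528 + o}$
$P{\left(d,U \right)} = - 2 U$ ($P{\left(d,U \right)} = U \left(-2\right) = - 2 U$)
$J = \frac{2110}{111}$ ($J = 3 + \left(\frac{1}{528 - 417} - -16\right) = 3 + \left(\frac{1}{111} + 16\right) = 3 + \frac{1777}{111} = \frac{2110}{111} \approx 19.009$)
$- J = \left(-1\right) \frac{2110}{111} = - \frac{2110}{111}$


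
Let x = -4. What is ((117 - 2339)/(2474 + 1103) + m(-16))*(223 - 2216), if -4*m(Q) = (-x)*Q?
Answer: -109634930/3577 ≈ -30650.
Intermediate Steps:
m(Q) = -Q (m(Q) = -(-1*(-4))*Q/4 = -Q)
((117 - 2339)/(2474 + 1103) + m(-16))*(223 - 2216) = ((117 - 2339)/(2474 + 1103) - 1*(-16))*(223 - 2216) = (-2222/3577 + 16)*(-1993) = (55010/3577)*(-1993) = -109634930/3577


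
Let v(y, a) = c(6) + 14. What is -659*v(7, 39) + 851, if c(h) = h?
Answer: -12329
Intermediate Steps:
v(y, a) = 20 (v(y, a) = 6 + 14 = 20)
-659*v(7, 39) + 851 = -659*20 + 851 = -13180 + 851 = -12329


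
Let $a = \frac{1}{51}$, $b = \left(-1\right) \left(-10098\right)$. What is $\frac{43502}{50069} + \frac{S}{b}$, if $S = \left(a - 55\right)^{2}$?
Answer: $\frac{768119449750}{657528588981} \approx 1.1682$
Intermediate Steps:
$b = 10098$
$a = \frac{1}{51} \approx 0.019608$
$S = \frac{7862416}{2601}$ ($S = \left(\frac{1}{51} - 55\right)^{2} = \left(- \frac{2804}{51}\right)^{2} = \frac{7862416}{2601} \approx 3022.8$)
$\frac{43502}{50069} + \frac{S}{b} = \frac{43502}{50069} + \frac{7862416}{2601 \cdot 10098} = 43502 \cdot \frac{1}{50069} + \frac{7862416}{2601} \cdot \frac{1}{10098} = \frac{43502}{50069} + \frac{3931208}{13132449} = \frac{768119449750}{657528588981}$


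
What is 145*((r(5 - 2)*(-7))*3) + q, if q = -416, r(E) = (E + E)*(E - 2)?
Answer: -18686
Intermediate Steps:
r(E) = 2*E*(-2 + E) (r(E) = (2*E)*(-2 + E) = 2*E*(-2 + E))
145*((r(5 - 2)*(-7))*3) + q = 145*(((2*(5 - 2)*(-2 + (5 - 2)))*(-7))*3) - 416 = 145*(((2*3*(-2 + 3))*(-7))*3) - 416 = 145*(((2*3*1)*(-7))*3) - 416 = 145*((6*(-7))*3) - 416 = 145*(-42*3) - 416 = 145*(-126) - 416 = -18270 - 416 = -18686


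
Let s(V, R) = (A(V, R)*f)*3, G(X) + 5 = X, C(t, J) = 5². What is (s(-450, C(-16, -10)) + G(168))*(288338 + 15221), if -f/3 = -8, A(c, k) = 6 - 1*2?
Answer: 136905109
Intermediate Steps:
C(t, J) = 25
G(X) = -5 + X
A(c, k) = 4 (A(c, k) = 6 - 2 = 4)
f = 24 (f = -3*(-8) = 24)
s(V, R) = 288 (s(V, R) = (4*24)*3 = 96*3 = 288)
(s(-450, C(-16, -10)) + G(168))*(288338 + 15221) = (288 + (-5 + 168))*(288338 + 15221) = (288 + 163)*303559 = 451*303559 = 136905109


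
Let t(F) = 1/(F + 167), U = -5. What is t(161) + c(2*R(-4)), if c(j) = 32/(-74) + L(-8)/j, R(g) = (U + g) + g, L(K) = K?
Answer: -19199/157768 ≈ -0.12169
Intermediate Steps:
R(g) = -5 + 2*g (R(g) = (-5 + g) + g = -5 + 2*g)
t(F) = 1/(167 + F)
c(j) = -16/37 - 8/j (c(j) = 32/(-74) - 8/j = 32*(-1/74) - 8/j = -16/37 - 8/j)
t(161) + c(2*R(-4)) = 1/(167 + 161) + (-16/37 - 8*1/(2*(-5 + 2*(-4)))) = 1/328 + (-16/37 - 8*1/(2*(-5 - 8))) = 1/328 + (-16/37 - 8/(2*(-13))) = 1/328 + (-16/37 - 8/(-26)) = 1/328 + (-16/37 - 8*(-1/26)) = 1/328 + (-16/37 + 4/13) = 1/328 - 60/481 = -19199/157768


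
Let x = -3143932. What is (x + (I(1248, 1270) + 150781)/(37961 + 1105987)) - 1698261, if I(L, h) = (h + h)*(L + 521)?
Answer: -5539212353923/1143948 ≈ -4.8422e+6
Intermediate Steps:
I(L, h) = 2*h*(521 + L) (I(L, h) = (2*h)*(521 + L) = 2*h*(521 + L))
(x + (I(1248, 1270) + 150781)/(37961 + 1105987)) - 1698261 = (-3143932 + (2*1270*(521 + 1248) + 150781)/(37961 + 1105987)) - 1698261 = (-3143932 + (2*1270*1769 + 150781)/1143948) - 1698261 = (-3143932 + (4493260 + 150781)*(1/1143948)) - 1698261 = (-3143932 + 4644041*(1/1143948)) - 1698261 = (-3143932 + 4644041/1143948) - 1698261 = -3596490079495/1143948 - 1698261 = -5539212353923/1143948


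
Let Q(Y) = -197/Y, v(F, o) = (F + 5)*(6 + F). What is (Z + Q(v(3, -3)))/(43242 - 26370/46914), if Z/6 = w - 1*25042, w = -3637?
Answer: -96873695975/24343545816 ≈ -3.9794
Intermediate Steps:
v(F, o) = (5 + F)*(6 + F)
Z = -172074 (Z = 6*(-3637 - 1*25042) = 6*(-3637 - 25042) = 6*(-28679) = -172074)
(Z + Q(v(3, -3)))/(43242 - 26370/46914) = (-172074 - 197/(30 + 3² + 11*3))/(43242 - 26370/46914) = (-172074 - 197/(30 + 9 + 33))/(43242 - 26370*1/46914) = (-172074 - 197/72)/(43242 - 4395/7819) = (-172074 - 197*1/72)/(338104803/7819) = (-172074 - 197/72)*(7819/338104803) = -12389525/72*7819/338104803 = -96873695975/24343545816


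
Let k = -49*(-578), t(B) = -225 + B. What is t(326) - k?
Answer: -28221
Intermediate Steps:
k = 28322
t(326) - k = (-225 + 326) - 1*28322 = 101 - 28322 = -28221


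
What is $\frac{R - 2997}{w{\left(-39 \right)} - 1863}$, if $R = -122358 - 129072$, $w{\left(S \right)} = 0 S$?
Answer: $\frac{84809}{621} \approx 136.57$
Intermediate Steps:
$w{\left(S \right)} = 0$
$R = -251430$
$\frac{R - 2997}{w{\left(-39 \right)} - 1863} = \frac{-251430 - 2997}{0 - 1863} = \frac{-251430 - 2997}{-1863} = \left(-251430 - 2997\right) \left(- \frac{1}{1863}\right) = \left(-254427\right) \left(- \frac{1}{1863}\right) = \frac{84809}{621}$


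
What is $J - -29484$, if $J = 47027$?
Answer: $76511$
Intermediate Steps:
$J - -29484 = 47027 - -29484 = 47027 + 29484 = 76511$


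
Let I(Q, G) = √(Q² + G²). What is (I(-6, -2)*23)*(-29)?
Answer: -1334*√10 ≈ -4218.5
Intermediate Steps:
I(Q, G) = √(G² + Q²)
(I(-6, -2)*23)*(-29) = (√((-2)² + (-6)²)*23)*(-29) = (√(4 + 36)*23)*(-29) = (√40*23)*(-29) = ((2*√10)*23)*(-29) = (46*√10)*(-29) = -1334*√10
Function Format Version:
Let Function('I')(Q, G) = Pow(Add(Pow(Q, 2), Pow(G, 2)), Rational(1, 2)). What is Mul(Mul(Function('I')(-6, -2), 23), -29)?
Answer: Mul(-1334, Pow(10, Rational(1, 2))) ≈ -4218.5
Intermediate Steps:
Function('I')(Q, G) = Pow(Add(Pow(G, 2), Pow(Q, 2)), Rational(1, 2))
Mul(Mul(Function('I')(-6, -2), 23), -29) = Mul(Mul(Pow(Add(Pow(-2, 2), Pow(-6, 2)), Rational(1, 2)), 23), -29) = Mul(Mul(Pow(Add(4, 36), Rational(1, 2)), 23), -29) = Mul(Mul(Pow(40, Rational(1, 2)), 23), -29) = Mul(Mul(Mul(2, Pow(10, Rational(1, 2))), 23), -29) = Mul(Mul(46, Pow(10, Rational(1, 2))), -29) = Mul(-1334, Pow(10, Rational(1, 2)))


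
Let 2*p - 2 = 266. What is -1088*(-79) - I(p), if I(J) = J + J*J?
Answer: 67862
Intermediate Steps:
p = 134 (p = 1 + (½)*266 = 1 + 133 = 134)
I(J) = J + J²
-1088*(-79) - I(p) = -1088*(-79) - 134*(1 + 134) = 85952 - 134*135 = 85952 - 1*18090 = 85952 - 18090 = 67862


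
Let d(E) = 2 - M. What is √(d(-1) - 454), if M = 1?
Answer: I*√453 ≈ 21.284*I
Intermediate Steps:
d(E) = 1 (d(E) = 2 - 1*1 = 2 - 1 = 1)
√(d(-1) - 454) = √(1 - 454) = √(-453) = I*√453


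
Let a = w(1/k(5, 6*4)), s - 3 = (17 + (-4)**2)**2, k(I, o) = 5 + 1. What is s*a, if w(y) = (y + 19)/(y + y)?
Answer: 62790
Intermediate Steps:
k(I, o) = 6
w(y) = (19 + y)/(2*y) (w(y) = (19 + y)/((2*y)) = (19 + y)*(1/(2*y)) = (19 + y)/(2*y))
s = 1092 (s = 3 + (17 + (-4)**2)**2 = 3 + (17 + 16)**2 = 3 + 33**2 = 3 + 1089 = 1092)
a = 115/2 (a = (19 + 1/6)/(2*(1/6)) = (1/2)*6*(115/6) = 115/2 ≈ 57.500)
s*a = 1092*(115/2) = 62790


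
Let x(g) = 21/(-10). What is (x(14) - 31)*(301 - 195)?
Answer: -17543/5 ≈ -3508.6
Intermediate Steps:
x(g) = -21/10 (x(g) = 21*(-1/10) = -21/10)
(x(14) - 31)*(301 - 195) = (-21/10 - 31)*(301 - 195) = -331/10*106 = -17543/5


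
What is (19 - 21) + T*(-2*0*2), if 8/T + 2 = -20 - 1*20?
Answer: -2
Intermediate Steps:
T = -4/21 (T = 8/(-2 + (-20 - 1*20)) = 8/(-2 + (-20 - 20)) = 8/(-2 - 40) = 8/(-42) = 8*(-1/42) = -4/21 ≈ -0.19048)
(19 - 21) + T*(-2*0*2) = (19 - 21) - 4*(-2*0)*2/21 = -2 - 0*2 = -2 - 4/21*0 = -2 + 0 = -2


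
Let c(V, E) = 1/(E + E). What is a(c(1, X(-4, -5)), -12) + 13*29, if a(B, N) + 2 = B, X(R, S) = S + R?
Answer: 6749/18 ≈ 374.94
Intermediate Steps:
X(R, S) = R + S
c(V, E) = 1/(2*E)
a(B, N) = -2 + B
a(c(1, X(-4, -5)), -12) + 13*29 = (-2 + 1/(2*(-4 - 5))) + 13*29 = (-2 + (½)/(-9)) + 377 = (-2 + (½)*(-⅑)) + 377 = (-2 - 1/18) + 377 = -37/18 + 377 = 6749/18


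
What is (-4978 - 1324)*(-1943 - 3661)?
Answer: 35316408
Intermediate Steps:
(-4978 - 1324)*(-1943 - 3661) = -6302*(-5604) = 35316408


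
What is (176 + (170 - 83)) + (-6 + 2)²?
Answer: 279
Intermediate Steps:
(176 + (170 - 83)) + (-6 + 2)² = (176 + 87) + (-4)² = 263 + 16 = 279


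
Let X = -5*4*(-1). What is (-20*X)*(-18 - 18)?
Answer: 14400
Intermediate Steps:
X = 20 (X = -20*(-1) = 20)
(-20*X)*(-18 - 18) = (-20*20)*(-18 - 18) = -400*(-36) = 14400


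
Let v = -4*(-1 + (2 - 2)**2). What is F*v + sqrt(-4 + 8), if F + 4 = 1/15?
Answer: -206/15 ≈ -13.733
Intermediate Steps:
F = -59/15 (F = -4 + 1/15 = -59/15 ≈ -3.9333)
v = 4 (v = -4*(-1 + 0**2) = -4*(-1 + 0) = -4*(-1) = 4)
F*v + sqrt(-4 + 8) = -59/15*4 + sqrt(-4 + 8) = -236/15 + sqrt(4) = -236/15 + 2 = -206/15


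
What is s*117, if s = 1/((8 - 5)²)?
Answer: 13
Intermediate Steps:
s = ⅑ (s = 1/(3²) = 1/9 = ⅑ ≈ 0.11111)
s*117 = (⅑)*117 = 13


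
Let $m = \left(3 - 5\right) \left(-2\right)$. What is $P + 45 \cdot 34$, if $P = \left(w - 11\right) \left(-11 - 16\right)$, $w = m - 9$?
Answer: $1962$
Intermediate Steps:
$m = 4$ ($m = \left(-2\right) \left(-2\right) = 4$)
$w = -5$ ($w = 4 - 9 = -5$)
$P = 432$ ($P = \left(-5 - 11\right) \left(-11 - 16\right) = \left(-16\right) \left(-27\right) = 432$)
$P + 45 \cdot 34 = 432 + 45 \cdot 34 = 432 + 1530 = 1962$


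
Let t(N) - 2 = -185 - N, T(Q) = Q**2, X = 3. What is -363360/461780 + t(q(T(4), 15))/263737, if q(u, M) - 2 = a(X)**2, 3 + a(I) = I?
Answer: -4795845281/6089423593 ≈ -0.78757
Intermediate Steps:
a(I) = -3 + I
q(u, M) = 2 (q(u, M) = 2 + (-3 + 3)**2 = 2 + 0**2 = 2 + 0 = 2)
t(N) = -183 - N (t(N) = 2 + (-185 - N) = -183 - N)
-363360/461780 + t(q(T(4), 15))/263737 = -363360/461780 + (-183 - 1*2)/263737 = -363360*1/461780 + (-183 - 2)*(1/263737) = -18168/23089 - 185*1/263737 = -18168/23089 - 185/263737 = -4795845281/6089423593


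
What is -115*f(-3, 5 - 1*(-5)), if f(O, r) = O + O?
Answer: 690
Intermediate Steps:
f(O, r) = 2*O
-115*f(-3, 5 - 1*(-5)) = -230*(-3) = -115*(-6) = 690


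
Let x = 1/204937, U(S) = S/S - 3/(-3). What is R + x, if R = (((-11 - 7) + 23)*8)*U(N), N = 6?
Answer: 16394961/204937 ≈ 80.000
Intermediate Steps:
U(S) = 2 (U(S) = 1 - 3*(-1/3) = 1 + 1 = 2)
x = 1/204937 ≈ 4.8795e-6
R = 80 (R = (((-11 - 7) + 23)*8)*2 = ((-18 + 23)*8)*2 = (5*8)*2 = 40*2 = 80)
R + x = 80 + 1/204937 = 16394961/204937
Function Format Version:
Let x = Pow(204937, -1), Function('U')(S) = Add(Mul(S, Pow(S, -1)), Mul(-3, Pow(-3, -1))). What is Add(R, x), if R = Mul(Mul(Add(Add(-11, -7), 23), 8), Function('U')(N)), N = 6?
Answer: Rational(16394961, 204937) ≈ 80.000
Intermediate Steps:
Function('U')(S) = 2 (Function('U')(S) = Add(1, Mul(-3, Rational(-1, 3))) = Add(1, 1) = 2)
x = Rational(1, 204937) ≈ 4.8795e-6
R = 80 (R = Mul(Mul(Add(Add(-11, -7), 23), 8), 2) = Mul(Mul(Add(-18, 23), 8), 2) = Mul(Mul(5, 8), 2) = Mul(40, 2) = 80)
Add(R, x) = Add(80, Rational(1, 204937)) = Rational(16394961, 204937)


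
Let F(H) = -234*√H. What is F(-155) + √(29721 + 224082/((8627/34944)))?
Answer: 5*√2790566881833/8627 - 234*I*√155 ≈ 968.18 - 2913.3*I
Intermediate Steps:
F(-155) + √(29721 + 224082/((8627/34944))) = -234*I*√155 + √(29721 + 224082/((8627/34944))) = -234*I*√155 + √(29721 + 224082/((8627*(1/34944)))) = -234*I*√155 + √(29721 + 224082/(8627/34944)) = -234*I*√155 + √(29721 + 224082*(34944/8627)) = -234*I*√155 + √(29721 + 7830321408/8627) = -234*I*√155 + √(8086724475/8627) = -234*I*√155 + 5*√2790566881833/8627 = 5*√2790566881833/8627 - 234*I*√155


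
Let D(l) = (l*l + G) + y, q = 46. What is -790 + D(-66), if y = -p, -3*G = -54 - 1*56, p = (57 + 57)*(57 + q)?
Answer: -24418/3 ≈ -8139.3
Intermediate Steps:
p = 11742 (p = (57 + 57)*(57 + 46) = 114*103 = 11742)
G = 110/3 (G = -(-54 - 1*56)/3 = -(-54 - 56)/3 = -⅓*(-110) = 110/3 ≈ 36.667)
y = -11742 (y = -1*11742 = -11742)
D(l) = -35116/3 + l² (D(l) = (l*l + 110/3) - 11742 = (l² + 110/3) - 11742 = (110/3 + l²) - 11742 = -35116/3 + l²)
-790 + D(-66) = -790 + (-35116/3 + (-66)²) = -790 + (-35116/3 + 4356) = -790 - 22048/3 = -24418/3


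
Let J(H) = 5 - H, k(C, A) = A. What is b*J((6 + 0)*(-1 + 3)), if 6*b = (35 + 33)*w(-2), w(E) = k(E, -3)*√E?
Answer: 238*I*√2 ≈ 336.58*I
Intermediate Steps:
w(E) = -3*√E
b = -34*I*√2 (b = ((35 + 33)*(-3*I*√2))/6 = (68*(-3*I*√2))/6 = (-204*I*√2)/6 = -34*I*√2 ≈ -48.083*I)
b*J((6 + 0)*(-1 + 3)) = (-34*I*√2)*(5 - (6 + 0)*(-1 + 3)) = (-34*I*√2)*(5 - 6*2) = (-34*I*√2)*(5 - 1*12) = (-34*I*√2)*(5 - 12) = -34*I*√2*(-7) = 238*I*√2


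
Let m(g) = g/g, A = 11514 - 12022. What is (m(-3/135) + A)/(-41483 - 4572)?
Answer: 507/46055 ≈ 0.011009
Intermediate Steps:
A = -508
m(g) = 1
(m(-3/135) + A)/(-41483 - 4572) = (1 - 508)/(-41483 - 4572) = -507/(-46055) = -507*(-1/46055) = 507/46055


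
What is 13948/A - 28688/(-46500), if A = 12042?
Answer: 41418454/23331375 ≈ 1.7752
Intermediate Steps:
13948/A - 28688/(-46500) = 13948/12042 - 28688/(-46500) = 13948*(1/12042) - 28688*(-1/46500) = 6974/6021 + 7172/11625 = 41418454/23331375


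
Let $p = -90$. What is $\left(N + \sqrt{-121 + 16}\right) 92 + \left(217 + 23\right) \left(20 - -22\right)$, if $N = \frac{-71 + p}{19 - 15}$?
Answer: $6377 + 92 i \sqrt{105} \approx 6377.0 + 942.72 i$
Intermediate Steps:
$N = - \frac{161}{4}$ ($N = \frac{-71 - 90}{19 - 15} = - \frac{161}{4} \approx -40.25$)
$\left(N + \sqrt{-121 + 16}\right) 92 + \left(217 + 23\right) \left(20 - -22\right) = \left(- \frac{161}{4} + \sqrt{-121 + 16}\right) 92 + \left(217 + 23\right) \left(20 - -22\right) = \left(- \frac{161}{4} + \sqrt{-105}\right) 92 + 240 \left(20 + 22\right) = \left(- \frac{161}{4} + i \sqrt{105}\right) 92 + 240 \cdot 42 = \left(-3703 + 92 i \sqrt{105}\right) + 10080 = 6377 + 92 i \sqrt{105}$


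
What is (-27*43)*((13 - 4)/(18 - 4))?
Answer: -10449/14 ≈ -746.36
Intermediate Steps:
(-27*43)*((13 - 4)/(18 - 4)) = -10449/14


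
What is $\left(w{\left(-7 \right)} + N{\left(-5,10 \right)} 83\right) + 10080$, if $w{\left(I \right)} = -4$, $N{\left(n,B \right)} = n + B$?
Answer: $10491$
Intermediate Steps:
$N{\left(n,B \right)} = B + n$
$\left(w{\left(-7 \right)} + N{\left(-5,10 \right)} 83\right) + 10080 = \left(-4 + \left(10 - 5\right) 83\right) + 10080 = \left(-4 + 5 \cdot 83\right) + 10080 = \left(-4 + 415\right) + 10080 = 411 + 10080 = 10491$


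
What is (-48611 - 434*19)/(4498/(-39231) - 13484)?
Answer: 2230556967/528995302 ≈ 4.2166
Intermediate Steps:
(-48611 - 434*19)/(4498/(-39231) - 13484) = (-48611 - 8246)/(4498*(-1/39231) - 13484) = -56857/(-4498/39231 - 13484) = -56857/(-528995302/39231) = -56857*(-39231/528995302) = 2230556967/528995302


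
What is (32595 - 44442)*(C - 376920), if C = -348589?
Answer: 8595105123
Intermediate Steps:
(32595 - 44442)*(C - 376920) = (32595 - 44442)*(-348589 - 376920) = -11847*(-725509) = 8595105123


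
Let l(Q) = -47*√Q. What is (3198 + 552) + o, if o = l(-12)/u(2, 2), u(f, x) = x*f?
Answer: 3750 - 47*I*√3/2 ≈ 3750.0 - 40.703*I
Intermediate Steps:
u(f, x) = f*x
o = -47*I*√3/2 (o = (-94*I*√3)/((2*2)) = -94*I*√3/4 = -94*I*√3*(¼) = -47*I*√3/2 ≈ -40.703*I)
(3198 + 552) + o = (3198 + 552) - 47*I*√3/2 = 3750 - 47*I*√3/2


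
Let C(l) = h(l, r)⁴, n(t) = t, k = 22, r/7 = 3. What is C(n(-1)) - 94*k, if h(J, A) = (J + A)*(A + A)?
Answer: 497871357932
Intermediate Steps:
r = 21 (r = 7*3 = 21)
h(J, A) = 2*A*(A + J) (h(J, A) = (A + J)*(2*A) = 2*A*(A + J))
C(l) = (882 + 42*l)⁴ (C(l) = (2*21*(21 + l))⁴ = (882 + 42*l)⁴)
C(n(-1)) - 94*k = 3111696*(21 - 1)⁴ - 94*22 = 3111696*20⁴ - 2068 = 3111696*160000 - 2068 = 497871360000 - 2068 = 497871357932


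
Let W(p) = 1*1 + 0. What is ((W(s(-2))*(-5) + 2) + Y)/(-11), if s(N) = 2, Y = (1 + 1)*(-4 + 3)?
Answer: 5/11 ≈ 0.45455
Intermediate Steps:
Y = -2 (Y = 2*(-1) = -2)
W(p) = 1 (W(p) = 1 + 0 = 1)
((W(s(-2))*(-5) + 2) + Y)/(-11) = ((1*(-5) + 2) - 2)/(-11) = ((-5 + 2) - 2)*(-1/11) = (-3 - 2)*(-1/11) = -5*(-1/11) = 5/11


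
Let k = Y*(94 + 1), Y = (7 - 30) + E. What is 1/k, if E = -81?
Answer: -1/9880 ≈ -0.00010121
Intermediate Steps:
Y = -104 (Y = (7 - 30) - 81 = -23 - 81 = -104)
k = -9880 (k = -104*(94 + 1) = -104*95 = -9880)
1/k = 1/(-9880) = -1/9880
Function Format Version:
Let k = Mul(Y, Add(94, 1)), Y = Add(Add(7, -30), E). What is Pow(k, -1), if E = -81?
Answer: Rational(-1, 9880) ≈ -0.00010121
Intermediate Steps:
Y = -104 (Y = Add(Add(7, -30), -81) = Add(-23, -81) = -104)
k = -9880 (k = Mul(-104, Add(94, 1)) = Mul(-104, 95) = -9880)
Pow(k, -1) = Pow(-9880, -1) = Rational(-1, 9880)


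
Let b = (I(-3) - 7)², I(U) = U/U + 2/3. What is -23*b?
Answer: -5888/9 ≈ -654.22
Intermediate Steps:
I(U) = 5/3 (I(U) = 1 + 2*(⅓) = 1 + ⅔ = 5/3)
b = 256/9 (b = (5/3 - 7)² = (-16/3)² = 256/9 ≈ 28.444)
-23*b = -23*256/9 = -5888/9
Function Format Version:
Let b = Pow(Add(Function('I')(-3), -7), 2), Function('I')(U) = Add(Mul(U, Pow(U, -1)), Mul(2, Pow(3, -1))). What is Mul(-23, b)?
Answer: Rational(-5888, 9) ≈ -654.22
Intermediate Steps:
Function('I')(U) = Rational(5, 3) (Function('I')(U) = Add(1, Mul(2, Rational(1, 3))) = Add(1, Rational(2, 3)) = Rational(5, 3))
b = Rational(256, 9) (b = Pow(Add(Rational(5, 3), -7), 2) = Pow(Rational(-16, 3), 2) = Rational(256, 9) ≈ 28.444)
Mul(-23, b) = Mul(-23, Rational(256, 9)) = Rational(-5888, 9)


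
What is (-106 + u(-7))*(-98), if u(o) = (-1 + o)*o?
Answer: 4900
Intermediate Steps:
u(o) = o*(-1 + o)
(-106 + u(-7))*(-98) = (-106 - 7*(-1 - 7))*(-98) = (-106 - 7*(-8))*(-98) = (-106 + 56)*(-98) = -50*(-98) = 4900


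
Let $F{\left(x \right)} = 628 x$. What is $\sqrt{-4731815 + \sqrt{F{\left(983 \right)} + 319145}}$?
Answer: $\sqrt{-4731815 + \sqrt{936469}} \approx 2175.1 i$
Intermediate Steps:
$\sqrt{-4731815 + \sqrt{F{\left(983 \right)} + 319145}} = \sqrt{-4731815 + \sqrt{628 \cdot 983 + 319145}} = \sqrt{-4731815 + \sqrt{617324 + 319145}} = \sqrt{-4731815 + \sqrt{936469}}$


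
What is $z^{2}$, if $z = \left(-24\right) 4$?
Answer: $9216$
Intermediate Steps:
$z = -96$
$z^{2} = \left(-96\right)^{2} = 9216$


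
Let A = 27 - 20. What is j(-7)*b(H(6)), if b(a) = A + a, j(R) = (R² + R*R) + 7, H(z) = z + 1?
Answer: 1470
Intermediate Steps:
A = 7
H(z) = 1 + z
j(R) = 7 + 2*R² (j(R) = (R² + R²) + 7 = 2*R² + 7 = 7 + 2*R²)
b(a) = 7 + a
j(-7)*b(H(6)) = (7 + 2*(-7)²)*(7 + (1 + 6)) = (7 + 2*49)*(7 + 7) = (7 + 98)*14 = 105*14 = 1470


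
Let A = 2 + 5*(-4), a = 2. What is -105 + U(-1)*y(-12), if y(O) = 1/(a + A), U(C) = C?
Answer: -1679/16 ≈ -104.94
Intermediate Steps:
A = -18 (A = 2 - 20 = -18)
y(O) = -1/16 (y(O) = 1/(2 - 18) = 1/(-16) = -1/16)
-105 + U(-1)*y(-12) = -105 - 1*(-1/16) = -105 + 1/16 = -1679/16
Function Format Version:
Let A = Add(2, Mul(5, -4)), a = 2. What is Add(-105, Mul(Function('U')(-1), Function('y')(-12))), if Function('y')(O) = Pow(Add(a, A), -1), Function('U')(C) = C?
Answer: Rational(-1679, 16) ≈ -104.94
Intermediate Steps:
A = -18 (A = Add(2, -20) = -18)
Function('y')(O) = Rational(-1, 16) (Function('y')(O) = Pow(Add(2, -18), -1) = Pow(-16, -1) = Rational(-1, 16))
Add(-105, Mul(Function('U')(-1), Function('y')(-12))) = Add(-105, Mul(-1, Rational(-1, 16))) = Add(-105, Rational(1, 16)) = Rational(-1679, 16)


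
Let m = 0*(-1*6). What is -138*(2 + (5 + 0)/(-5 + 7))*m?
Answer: 0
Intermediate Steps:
m = 0 (m = 0*(-6) = 0)
-138*(2 + (5 + 0)/(-5 + 7))*m = -138*(2 + (5 + 0)/(-5 + 7))*0 = -138*(2 + 5/2)*0 = -621*0 = -138*0 = 0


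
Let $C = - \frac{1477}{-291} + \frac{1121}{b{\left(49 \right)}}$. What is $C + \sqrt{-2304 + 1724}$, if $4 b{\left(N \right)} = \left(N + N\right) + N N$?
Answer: $\frac{1665289}{242403} + 2 i \sqrt{145} \approx 6.8699 + 24.083 i$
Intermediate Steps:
$b{\left(N \right)} = \frac{N}{2} + \frac{N^{2}}{4}$ ($b{\left(N \right)} = \frac{\left(N + N\right) + N N}{4} = \frac{2 N + N^{2}}{4} = \frac{N^{2} + 2 N}{4} = \frac{N}{2} + \frac{N^{2}}{4}$)
$C = \frac{1665289}{242403}$ ($C = - \frac{1477}{-291} + \frac{1121}{\frac{1}{4} \cdot 49 \left(2 + 49\right)} = \left(-1477\right) \left(- \frac{1}{291}\right) + \frac{1121}{\frac{1}{4} \cdot 49 \cdot 51} = \frac{1477}{291} + \frac{1121}{\frac{2499}{4}} = \frac{1477}{291} + 1121 \cdot \frac{4}{2499} = \frac{1477}{291} + \frac{4484}{2499} = \frac{1665289}{242403} \approx 6.8699$)
$C + \sqrt{-2304 + 1724} = \frac{1665289}{242403} + \sqrt{-2304 + 1724} = \frac{1665289}{242403} + \sqrt{-580} = \frac{1665289}{242403} + 2 i \sqrt{145}$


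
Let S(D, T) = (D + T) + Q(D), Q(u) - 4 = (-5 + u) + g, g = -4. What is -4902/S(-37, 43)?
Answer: 817/6 ≈ 136.17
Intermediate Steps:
Q(u) = -5 + u (Q(u) = 4 + ((-5 + u) - 4) = 4 + (-9 + u) = -5 + u)
S(D, T) = -5 + T + 2*D (S(D, T) = (D + T) + (-5 + D) = -5 + T + 2*D)
-4902/S(-37, 43) = -4902/(-5 + 43 + 2*(-37)) = -4902/(-5 + 43 - 74) = -4902/(-36) = -4902*(-1/36) = 817/6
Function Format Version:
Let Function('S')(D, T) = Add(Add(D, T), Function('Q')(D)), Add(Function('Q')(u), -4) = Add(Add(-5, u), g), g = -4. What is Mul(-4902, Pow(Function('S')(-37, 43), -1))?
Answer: Rational(817, 6) ≈ 136.17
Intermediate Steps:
Function('Q')(u) = Add(-5, u) (Function('Q')(u) = Add(4, Add(Add(-5, u), -4)) = Add(4, Add(-9, u)) = Add(-5, u))
Function('S')(D, T) = Add(-5, T, Mul(2, D)) (Function('S')(D, T) = Add(Add(D, T), Add(-5, D)) = Add(-5, T, Mul(2, D)))
Mul(-4902, Pow(Function('S')(-37, 43), -1)) = Mul(-4902, Pow(Add(-5, 43, Mul(2, -37)), -1)) = Mul(-4902, Pow(Add(-5, 43, -74), -1)) = Mul(-4902, Pow(-36, -1)) = Mul(-4902, Rational(-1, 36)) = Rational(817, 6)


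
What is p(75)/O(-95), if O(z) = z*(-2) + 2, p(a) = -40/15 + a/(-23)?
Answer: -409/13248 ≈ -0.030873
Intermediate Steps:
p(a) = -8/3 - a/23 (p(a) = -40*1/15 + a*(-1/23) = -8/3 - a/23)
O(z) = 2 - 2*z (O(z) = -2*z + 2 = 2 - 2*z)
p(75)/O(-95) = (-8/3 - 1/23*75)/(2 - 2*(-95)) = (-8/3 - 75/23)/(2 + 190) = -409/69/192 = -409/69*1/192 = -409/13248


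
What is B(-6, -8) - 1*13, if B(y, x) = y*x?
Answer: 35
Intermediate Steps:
B(y, x) = x*y
B(-6, -8) - 1*13 = -8*(-6) - 1*13 = 48 - 13 = 35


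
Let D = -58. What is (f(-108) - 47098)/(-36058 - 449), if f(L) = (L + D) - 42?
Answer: 47306/36507 ≈ 1.2958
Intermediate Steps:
f(L) = -100 + L (f(L) = (L - 58) - 42 = (-58 + L) - 42 = -100 + L)
(f(-108) - 47098)/(-36058 - 449) = ((-100 - 108) - 47098)/(-36058 - 449) = (-208 - 47098)/(-36507) = -47306*(-1/36507) = 47306/36507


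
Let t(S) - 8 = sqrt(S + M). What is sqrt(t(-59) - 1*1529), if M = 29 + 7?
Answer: sqrt(-1521 + I*sqrt(23)) ≈ 0.0615 + 39.0*I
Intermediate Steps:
M = 36
t(S) = 8 + sqrt(36 + S) (t(S) = 8 + sqrt(S + 36) = 8 + sqrt(36 + S))
sqrt(t(-59) - 1*1529) = sqrt((8 + sqrt(36 - 59)) - 1*1529) = sqrt((8 + sqrt(-23)) - 1529) = sqrt((8 + I*sqrt(23)) - 1529) = sqrt(-1521 + I*sqrt(23))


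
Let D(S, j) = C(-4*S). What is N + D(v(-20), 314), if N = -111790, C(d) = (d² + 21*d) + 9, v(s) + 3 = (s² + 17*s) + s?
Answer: -92985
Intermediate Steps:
v(s) = -3 + s² + 18*s (v(s) = -3 + ((s² + 17*s) + s) = -3 + (s² + 18*s) = -3 + s² + 18*s)
C(d) = 9 + d² + 21*d
D(S, j) = 9 - 84*S + 16*S² (D(S, j) = 9 + (-4*S)² + 21*(-4*S) = 9 + 16*S² - 84*S = 9 - 84*S + 16*S²)
N + D(v(-20), 314) = -111790 + (9 - 84*(-3 + (-20)² + 18*(-20)) + 16*(-3 + (-20)² + 18*(-20))²) = -111790 + (9 - 84*(-3 + 400 - 360) + 16*(-3 + 400 - 360)²) = -111790 + (9 - 84*37 + 16*37²) = -111790 + (9 - 3108 + 16*1369) = -111790 + (9 - 3108 + 21904) = -111790 + 18805 = -92985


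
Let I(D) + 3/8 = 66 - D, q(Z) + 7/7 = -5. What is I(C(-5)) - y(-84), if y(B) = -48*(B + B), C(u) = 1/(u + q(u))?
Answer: -703849/88 ≈ -7998.3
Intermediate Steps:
q(Z) = -6 (q(Z) = -1 - 5 = -6)
C(u) = 1/(-6 + u) (C(u) = 1/(u - 6) = 1/(-6 + u))
y(B) = -96*B
I(D) = 525/8 - D (I(D) = -3/8 + (66 - D) = 525/8 - D)
I(C(-5)) - y(-84) = (525/8 - 1/(-6 - 5)) - (-96)*(-84) = (525/8 - 1/(-11)) - 1*8064 = (525/8 - 1*(-1/11)) - 8064 = (525/8 + 1/11) - 8064 = 5783/88 - 8064 = -703849/88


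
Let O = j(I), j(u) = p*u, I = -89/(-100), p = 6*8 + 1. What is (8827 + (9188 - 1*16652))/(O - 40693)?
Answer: -136300/4064939 ≈ -0.033531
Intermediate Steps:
p = 49 (p = 48 + 1 = 49)
I = 89/100 (I = -89*(-1/100) = 89/100 ≈ 0.89000)
j(u) = 49*u
O = 4361/100 (O = 49*(89/100) = 4361/100 ≈ 43.610)
(8827 + (9188 - 1*16652))/(O - 40693) = (8827 + (9188 - 1*16652))/(4361/100 - 40693) = (8827 + (9188 - 16652))/(-4064939/100) = (8827 - 7464)*(-100/4064939) = 1363*(-100/4064939) = -136300/4064939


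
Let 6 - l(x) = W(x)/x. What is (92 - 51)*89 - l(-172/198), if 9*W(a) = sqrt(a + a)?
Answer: 3643 - I*sqrt(473)/129 ≈ 3643.0 - 0.16859*I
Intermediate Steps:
W(a) = sqrt(2)*sqrt(a)/9 (W(a) = sqrt(a + a)/9 = sqrt(2*a)/9 = (sqrt(2)*sqrt(a))/9 = sqrt(2)*sqrt(a)/9)
l(x) = 6 - sqrt(2)/(9*sqrt(x)) (l(x) = 6 - sqrt(2)*sqrt(x)/9/x = 6 - sqrt(2)/(9*sqrt(x)))
(92 - 51)*89 - l(-172/198) = (92 - 51)*89 - (6 - sqrt(2)/(9*sqrt(-172/198))) = 41*89 - (6 - sqrt(2)/(9*sqrt(-172*1/198))) = 3649 - (6 - sqrt(2)/(9*sqrt(-86/99))) = 3649 - (6 - sqrt(2)*(-3*I*sqrt(946)/86)/9) = 3649 - (6 + I*sqrt(473)/129) = 3649 + (-6 - I*sqrt(473)/129) = 3643 - I*sqrt(473)/129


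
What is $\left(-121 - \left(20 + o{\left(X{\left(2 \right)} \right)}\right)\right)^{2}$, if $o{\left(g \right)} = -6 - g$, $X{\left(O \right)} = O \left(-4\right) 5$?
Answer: $30625$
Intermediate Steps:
$X{\left(O \right)} = - 20 O$ ($X{\left(O \right)} = - 4 O 5 = - 20 O$)
$\left(-121 - \left(20 + o{\left(X{\left(2 \right)} \right)}\right)\right)^{2} = \left(-121 + \left(\left(-38 + 18\right) - \left(-6 - \left(-20\right) 2\right)\right)\right)^{2} = \left(-121 - \left(14 + 40\right)\right)^{2} = \left(-121 - 54\right)^{2} = \left(-175\right)^{2} = 30625$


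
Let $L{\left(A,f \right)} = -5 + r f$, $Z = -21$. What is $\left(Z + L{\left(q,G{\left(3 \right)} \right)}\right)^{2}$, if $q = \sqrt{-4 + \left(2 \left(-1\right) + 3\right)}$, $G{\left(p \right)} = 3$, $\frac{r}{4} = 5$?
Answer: $1156$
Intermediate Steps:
$r = 20$ ($r = 4 \cdot 5 = 20$)
$q = i \sqrt{3}$ ($q = \sqrt{-4 + \left(-2 + 3\right)} = \sqrt{-4 + 1} = \sqrt{-3} = i \sqrt{3} \approx 1.732 i$)
$L{\left(A,f \right)} = -5 + 20 f$
$\left(Z + L{\left(q,G{\left(3 \right)} \right)}\right)^{2} = \left(-21 + \left(-5 + 20 \cdot 3\right)\right)^{2} = \left(-21 + \left(-5 + 60\right)\right)^{2} = \left(-21 + 55\right)^{2} = 34^{2} = 1156$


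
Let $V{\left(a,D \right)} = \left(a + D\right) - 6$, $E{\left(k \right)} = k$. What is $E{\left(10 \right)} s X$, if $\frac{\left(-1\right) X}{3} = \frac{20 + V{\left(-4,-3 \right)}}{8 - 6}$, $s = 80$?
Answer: $-8400$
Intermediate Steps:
$V{\left(a,D \right)} = -6 + D + a$ ($V{\left(a,D \right)} = \left(D + a\right) - 6 = -6 + D + a$)
$X = - \frac{21}{2}$ ($X = - 3 \frac{20 - 13}{8 - 6} = - 3 \frac{20 - 13}{2} = - 3 \cdot 7 \cdot \frac{1}{2} = \left(-3\right) \frac{7}{2} = - \frac{21}{2} \approx -10.5$)
$E{\left(10 \right)} s X = 10 \cdot 80 \left(- \frac{21}{2}\right) = 800 \left(- \frac{21}{2}\right) = -8400$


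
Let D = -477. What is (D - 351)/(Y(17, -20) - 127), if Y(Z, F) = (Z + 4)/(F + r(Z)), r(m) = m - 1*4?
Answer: 414/65 ≈ 6.3692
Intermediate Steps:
r(m) = -4 + m (r(m) = m - 4 = -4 + m)
Y(Z, F) = (4 + Z)/(-4 + F + Z) (Y(Z, F) = (Z + 4)/(F + (-4 + Z)) = (4 + Z)/(-4 + F + Z))
(D - 351)/(Y(17, -20) - 127) = (-477 - 351)/((4 + 17)/(-4 - 20 + 17) - 127) = -828/(21/(-7) - 127) = -828/(-⅐*21 - 127) = -828/(-3 - 127) = -828/(-130) = -828*(-1/130) = 414/65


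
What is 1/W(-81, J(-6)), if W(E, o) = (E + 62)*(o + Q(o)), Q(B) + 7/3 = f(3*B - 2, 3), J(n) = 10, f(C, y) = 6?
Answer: -3/779 ≈ -0.0038511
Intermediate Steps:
Q(B) = 11/3 (Q(B) = -7/3 + 6 = 11/3)
W(E, o) = (62 + E)*(11/3 + o) (W(E, o) = (E + 62)*(o + 11/3) = (62 + E)*(11/3 + o))
1/W(-81, J(-6)) = 1/(682/3 + 62*10 + (11/3)*(-81) - 81*10) = 1/(682/3 + 620 - 297 - 810) = 1/(-779/3) = -3/779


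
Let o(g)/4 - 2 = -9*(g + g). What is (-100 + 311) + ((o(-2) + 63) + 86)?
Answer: 512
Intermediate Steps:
o(g) = 8 - 72*g (o(g) = 8 + 4*(-9*(g + g)) = 8 + 4*(-18*g) = 8 - 72*g)
(-100 + 311) + ((o(-2) + 63) + 86) = (-100 + 311) + (((8 - 72*(-2)) + 63) + 86) = 211 + (((8 + 144) + 63) + 86) = 211 + ((152 + 63) + 86) = 211 + (215 + 86) = 211 + 301 = 512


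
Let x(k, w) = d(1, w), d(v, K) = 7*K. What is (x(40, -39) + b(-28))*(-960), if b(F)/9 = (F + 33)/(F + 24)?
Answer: 272880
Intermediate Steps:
b(F) = 9*(33 + F)/(24 + F) (b(F) = 9*((F + 33)/(F + 24)) = 9*((33 + F)/(24 + F)) = 9*(33 + F)/(24 + F))
x(k, w) = 7*w
(x(40, -39) + b(-28))*(-960) = (7*(-39) + 9*(33 - 28)/(24 - 28))*(-960) = (-273 + 9*5/(-4))*(-960) = (-273 + 9*(-1/4)*5)*(-960) = (-273 - 45/4)*(-960) = -1137/4*(-960) = 272880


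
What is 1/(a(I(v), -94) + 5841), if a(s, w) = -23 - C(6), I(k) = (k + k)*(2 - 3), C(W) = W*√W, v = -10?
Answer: 2909/16924454 + 3*√6/16924454 ≈ 0.00017232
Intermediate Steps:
C(W) = W^(3/2)
I(k) = -2*k (I(k) = (2*k)*(-1) = -2*k)
a(s, w) = -23 - 6*√6 (a(s, w) = -23 - 6^(3/2) = -23 - 6*√6)
1/(a(I(v), -94) + 5841) = 1/((-23 - 6*√6) + 5841) = 1/(5818 - 6*√6)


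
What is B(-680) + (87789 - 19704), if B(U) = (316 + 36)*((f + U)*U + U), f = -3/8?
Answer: 162683285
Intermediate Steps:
f = -3/8 (f = -3*⅛ = -3/8 ≈ -0.37500)
B(U) = 352*U + 352*U*(-3/8 + U) (B(U) = (316 + 36)*((-3/8 + U)*U + U) = 352*(U*(-3/8 + U) + U) = 352*(U + U*(-3/8 + U)) = 352*U + 352*U*(-3/8 + U))
B(-680) + (87789 - 19704) = 44*(-680)*(5 + 8*(-680)) + (87789 - 19704) = 44*(-680)*(5 - 5440) + 68085 = 44*(-680)*(-5435) + 68085 = 162615200 + 68085 = 162683285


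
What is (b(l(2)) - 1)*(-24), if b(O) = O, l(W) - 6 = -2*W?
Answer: -24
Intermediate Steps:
l(W) = 6 - 2*W
(b(l(2)) - 1)*(-24) = ((6 - 2*2) - 1)*(-24) = ((6 - 4) - 1)*(-24) = (2 - 1)*(-24) = 1*(-24) = -24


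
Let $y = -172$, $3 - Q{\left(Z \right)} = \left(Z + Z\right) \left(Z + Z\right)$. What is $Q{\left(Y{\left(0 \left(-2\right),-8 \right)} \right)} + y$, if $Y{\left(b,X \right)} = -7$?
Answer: $-365$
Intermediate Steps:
$Q{\left(Z \right)} = 3 - 4 Z^{2}$ ($Q{\left(Z \right)} = 3 - \left(Z + Z\right) \left(Z + Z\right) = 3 - 2 Z 2 Z = 3 - 4 Z^{2}$)
$Q{\left(Y{\left(0 \left(-2\right),-8 \right)} \right)} + y = \left(3 - 4 \left(-7\right)^{2}\right) - 172 = \left(3 - 196\right) - 172 = -193 - 172 = -365$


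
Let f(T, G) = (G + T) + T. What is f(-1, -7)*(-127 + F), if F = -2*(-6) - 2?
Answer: 1053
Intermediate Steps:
f(T, G) = G + 2*T
F = 10 (F = 12 - 2 = 10)
f(-1, -7)*(-127 + F) = (-7 + 2*(-1))*(-127 + 10) = (-7 - 2)*(-117) = -9*(-117) = 1053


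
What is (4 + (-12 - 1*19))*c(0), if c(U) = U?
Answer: 0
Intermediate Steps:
(4 + (-12 - 1*19))*c(0) = (4 + (-12 - 1*19))*0 = (4 + (-12 - 19))*0 = (4 - 31)*0 = -27*0 = 0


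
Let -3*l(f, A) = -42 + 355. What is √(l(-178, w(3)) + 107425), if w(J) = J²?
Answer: √965886/3 ≈ 327.60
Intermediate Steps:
l(f, A) = -313/3 (l(f, A) = -(-42 + 355)/3 = -⅓*313 = -313/3)
√(l(-178, w(3)) + 107425) = √(-313/3 + 107425) = √(321962/3) = √965886/3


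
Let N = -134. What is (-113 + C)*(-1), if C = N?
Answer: 247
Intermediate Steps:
C = -134
(-113 + C)*(-1) = (-113 - 134)*(-1) = -247*(-1) = 247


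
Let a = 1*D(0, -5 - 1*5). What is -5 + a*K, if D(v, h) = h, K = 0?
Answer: -5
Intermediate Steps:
a = -10 (a = 1*(-5 - 1*5) = 1*(-5 - 5) = 1*(-10) = -10)
-5 + a*K = -5 - 10*0 = -5 + 0 = -5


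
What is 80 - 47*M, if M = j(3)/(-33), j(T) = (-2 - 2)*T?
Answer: 692/11 ≈ 62.909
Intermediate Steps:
j(T) = -4*T
M = 4/11 (M = -4*3/(-33) = -12*(-1/33) = 4/11 ≈ 0.36364)
80 - 47*M = 80 - 47*4/11 = 80 - 188/11 = 692/11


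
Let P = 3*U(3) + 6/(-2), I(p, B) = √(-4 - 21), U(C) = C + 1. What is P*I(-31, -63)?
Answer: 45*I ≈ 45.0*I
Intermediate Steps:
U(C) = 1 + C
I(p, B) = 5*I (I(p, B) = √(-25) = 5*I)
P = 9 (P = 3*(1 + 3) + 6/(-2) = 3*4 + 6*(-½) = 12 - 3 = 9)
P*I(-31, -63) = 9*(5*I) = 45*I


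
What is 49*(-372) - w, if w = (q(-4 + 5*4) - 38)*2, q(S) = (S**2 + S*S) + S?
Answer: -19208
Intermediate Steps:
q(S) = S + 2*S**2 (q(S) = (S**2 + S**2) + S = 2*S**2 + S = S + 2*S**2)
w = 980 (w = ((-4 + 5*4)*(1 + 2*(-4 + 5*4)) - 38)*2 = ((-4 + 20)*(1 + 2*(-4 + 20)) - 38)*2 = (16*(1 + 2*16) - 38)*2 = (16*(1 + 32) - 38)*2 = (16*33 - 38)*2 = (528 - 38)*2 = 490*2 = 980)
49*(-372) - w = 49*(-372) - 1*980 = -18228 - 980 = -19208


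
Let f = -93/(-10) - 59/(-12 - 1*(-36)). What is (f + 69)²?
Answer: 82828201/14400 ≈ 5752.0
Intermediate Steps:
f = 821/120 (f = -93*(-⅒) - 59/(-12 + 36) = 93/10 - 59/24 = 821/120 ≈ 6.8417)
(f + 69)² = (821/120 + 69)² = (9101/120)² = 82828201/14400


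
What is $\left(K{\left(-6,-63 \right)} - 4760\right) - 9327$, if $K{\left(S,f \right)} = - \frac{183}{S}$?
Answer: $- \frac{28113}{2} \approx -14057.0$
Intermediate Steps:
$\left(K{\left(-6,-63 \right)} - 4760\right) - 9327 = \left(- \frac{183}{-6} - 4760\right) - 9327 = \left(\left(-183\right) \left(- \frac{1}{6}\right) - 4760\right) - 9327 = \left(\frac{61}{2} - 4760\right) - 9327 = - \frac{9459}{2} - 9327 = - \frac{28113}{2}$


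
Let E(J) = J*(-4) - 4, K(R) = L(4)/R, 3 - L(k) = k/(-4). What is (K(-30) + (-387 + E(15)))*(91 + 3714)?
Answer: -5149687/3 ≈ -1.7166e+6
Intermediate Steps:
L(k) = 3 + k/4 (L(k) = 3 - k/(-4) = 3 - k*(-1)/4 = 3 - (-1)*k/4 = 3 + k/4)
K(R) = 4/R (K(R) = (3 + (¼)*4)/R = (3 + 1)/R = 4/R)
E(J) = -4 - 4*J (E(J) = -4*J - 4 = -4 - 4*J)
(K(-30) + (-387 + E(15)))*(91 + 3714) = (4/(-30) + (-387 + (-4 - 4*15)))*(91 + 3714) = (4*(-1/30) + (-387 + (-4 - 60)))*3805 = (-2/15 + (-387 - 64))*3805 = (-2/15 - 451)*3805 = -6767/15*3805 = -5149687/3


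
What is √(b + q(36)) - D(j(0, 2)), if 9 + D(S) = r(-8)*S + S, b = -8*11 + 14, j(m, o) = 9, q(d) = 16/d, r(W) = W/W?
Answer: -9 + I*√662/3 ≈ -9.0 + 8.5764*I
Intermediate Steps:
r(W) = 1
b = -74 (b = -88 + 14 = -74)
D(S) = -9 + 2*S (D(S) = -9 + (1*S + S) = -9 + (S + S) = -9 + 2*S)
√(b + q(36)) - D(j(0, 2)) = √(-74 + 16/36) - (-9 + 2*9) = √(-74 + 16*(1/36)) - (-9 + 18) = √(-74 + 4/9) - 1*9 = √(-662/9) - 9 = I*√662/3 - 9 = -9 + I*√662/3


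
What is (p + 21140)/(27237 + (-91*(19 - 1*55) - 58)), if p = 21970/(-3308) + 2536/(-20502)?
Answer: 358317251053/516369215070 ≈ 0.69392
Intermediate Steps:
p = -114704507/16955154 (p = 21970*(-1/3308) + 2536*(-1/20502) = -10985/1654 - 1268/10251 = -114704507/16955154 ≈ -6.7652)
(p + 21140)/(27237 + (-91*(19 - 1*55) - 58)) = (-114704507/16955154 + 21140)/(27237 + (-91*(19 - 1*55) - 58)) = 358317251053/(16955154*(27237 + (-91*(19 - 55) - 58))) = 358317251053/(16955154*(27237 + (-91*(-36) - 58))) = 358317251053/(16955154*(27237 + (3276 - 58))) = 358317251053/(16955154*(27237 + 3218)) = (358317251053/16955154)/30455 = (358317251053/16955154)*(1/30455) = 358317251053/516369215070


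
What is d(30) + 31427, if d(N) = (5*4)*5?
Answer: 31527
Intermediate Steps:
d(N) = 100 (d(N) = 20*5 = 100)
d(30) + 31427 = 100 + 31427 = 31527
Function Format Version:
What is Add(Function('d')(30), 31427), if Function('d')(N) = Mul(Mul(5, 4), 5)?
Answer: 31527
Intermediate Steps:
Function('d')(N) = 100 (Function('d')(N) = Mul(20, 5) = 100)
Add(Function('d')(30), 31427) = Add(100, 31427) = 31527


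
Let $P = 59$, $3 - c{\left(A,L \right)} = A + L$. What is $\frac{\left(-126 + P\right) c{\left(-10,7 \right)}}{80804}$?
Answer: $- \frac{201}{40402} \approx -0.004975$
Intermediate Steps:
$c{\left(A,L \right)} = 3 - A - L$ ($c{\left(A,L \right)} = 3 - \left(A + L\right) = 3 - A - L$)
$\frac{\left(-126 + P\right) c{\left(-10,7 \right)}}{80804} = \frac{\left(-126 + 59\right) \left(3 - -10 - 7\right)}{80804} = - 67 \left(3 + 10 - 7\right) \frac{1}{80804} = \left(-67\right) 6 \cdot \frac{1}{80804} = \left(-402\right) \frac{1}{80804} = - \frac{201}{40402}$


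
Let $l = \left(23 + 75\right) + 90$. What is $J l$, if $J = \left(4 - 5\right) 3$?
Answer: $-564$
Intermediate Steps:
$J = -3$ ($J = \left(-1\right) 3 = -3$)
$l = 188$ ($l = 98 + 90 = 188$)
$J l = \left(-3\right) 188 = -564$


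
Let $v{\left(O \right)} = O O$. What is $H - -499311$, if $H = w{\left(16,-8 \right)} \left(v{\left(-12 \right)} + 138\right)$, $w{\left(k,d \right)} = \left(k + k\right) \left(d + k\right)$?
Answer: $571503$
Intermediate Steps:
$v{\left(O \right)} = O^{2}$
$w{\left(k,d \right)} = 2 k \left(d + k\right)$
$H = 72192$ ($H = 2 \cdot 16 \left(-8 + 16\right) \left(\left(-12\right)^{2} + 138\right) = 2 \cdot 16 \cdot 8 \left(144 + 138\right) = 256 \cdot 282 = 72192$)
$H - -499311 = 72192 - -499311 = 72192 + 499311 = 571503$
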